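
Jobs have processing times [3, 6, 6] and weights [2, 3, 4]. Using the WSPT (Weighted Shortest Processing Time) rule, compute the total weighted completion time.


Compute p/w ratios and sort ascending (WSPT): [(3, 2), (6, 4), (6, 3)]
Compute weighted completion times:
  Job (p=3,w=2): C=3, w*C=2*3=6
  Job (p=6,w=4): C=9, w*C=4*9=36
  Job (p=6,w=3): C=15, w*C=3*15=45
Total weighted completion time = 87

87


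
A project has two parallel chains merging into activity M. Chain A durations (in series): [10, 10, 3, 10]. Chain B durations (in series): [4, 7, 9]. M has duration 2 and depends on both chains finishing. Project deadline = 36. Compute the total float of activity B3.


Forward pass: ES(B3) = sum of predecessors on chain B = 11
EF = ES + duration = 11 + 9 = 20
Backward pass: LF(M) = deadline = 36; LS(M) = 36 - 2 = 34
LF(B3) = LS(M) - sum(successors on chain B) = 34 - 0 = 34
LS = LF - duration = 34 - 9 = 25
Total float = LS - ES = 25 - 11 = 14

14


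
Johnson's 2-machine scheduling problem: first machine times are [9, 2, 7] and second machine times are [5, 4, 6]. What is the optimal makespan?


Apply Johnson's rule:
  Group 1 (a <= b): [(2, 2, 4)]
  Group 2 (a > b): [(3, 7, 6), (1, 9, 5)]
Optimal job order: [2, 3, 1]
Schedule:
  Job 2: M1 done at 2, M2 done at 6
  Job 3: M1 done at 9, M2 done at 15
  Job 1: M1 done at 18, M2 done at 23
Makespan = 23

23


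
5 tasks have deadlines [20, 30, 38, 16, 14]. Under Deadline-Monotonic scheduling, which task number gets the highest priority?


Sort tasks by relative deadline (ascending):
  Task 5: deadline = 14
  Task 4: deadline = 16
  Task 1: deadline = 20
  Task 2: deadline = 30
  Task 3: deadline = 38
Priority order (highest first): [5, 4, 1, 2, 3]
Highest priority task = 5

5


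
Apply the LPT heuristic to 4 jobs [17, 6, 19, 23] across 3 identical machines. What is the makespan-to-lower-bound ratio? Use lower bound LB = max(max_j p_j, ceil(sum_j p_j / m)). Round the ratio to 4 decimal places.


LPT order: [23, 19, 17, 6]
Machine loads after assignment: [23, 19, 23]
LPT makespan = 23
Lower bound = max(max_job, ceil(total/3)) = max(23, 22) = 23
Ratio = 23 / 23 = 1.0

1.0


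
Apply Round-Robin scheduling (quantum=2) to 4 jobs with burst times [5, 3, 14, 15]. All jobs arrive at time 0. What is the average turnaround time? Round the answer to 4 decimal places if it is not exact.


Time quantum = 2
Execution trace:
  J1 runs 2 units, time = 2
  J2 runs 2 units, time = 4
  J3 runs 2 units, time = 6
  J4 runs 2 units, time = 8
  J1 runs 2 units, time = 10
  J2 runs 1 units, time = 11
  J3 runs 2 units, time = 13
  J4 runs 2 units, time = 15
  J1 runs 1 units, time = 16
  J3 runs 2 units, time = 18
  J4 runs 2 units, time = 20
  J3 runs 2 units, time = 22
  J4 runs 2 units, time = 24
  J3 runs 2 units, time = 26
  J4 runs 2 units, time = 28
  J3 runs 2 units, time = 30
  J4 runs 2 units, time = 32
  J3 runs 2 units, time = 34
  J4 runs 2 units, time = 36
  J4 runs 1 units, time = 37
Finish times: [16, 11, 34, 37]
Average turnaround = 98/4 = 24.5

24.5


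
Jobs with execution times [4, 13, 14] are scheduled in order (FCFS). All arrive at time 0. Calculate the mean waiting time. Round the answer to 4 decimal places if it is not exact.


FCFS order (as given): [4, 13, 14]
Waiting times:
  Job 1: wait = 0
  Job 2: wait = 4
  Job 3: wait = 17
Sum of waiting times = 21
Average waiting time = 21/3 = 7.0

7.0


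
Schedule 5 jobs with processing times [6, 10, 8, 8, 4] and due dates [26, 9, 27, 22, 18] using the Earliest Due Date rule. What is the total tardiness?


Sort by due date (EDD order): [(10, 9), (4, 18), (8, 22), (6, 26), (8, 27)]
Compute completion times and tardiness:
  Job 1: p=10, d=9, C=10, tardiness=max(0,10-9)=1
  Job 2: p=4, d=18, C=14, tardiness=max(0,14-18)=0
  Job 3: p=8, d=22, C=22, tardiness=max(0,22-22)=0
  Job 4: p=6, d=26, C=28, tardiness=max(0,28-26)=2
  Job 5: p=8, d=27, C=36, tardiness=max(0,36-27)=9
Total tardiness = 12

12


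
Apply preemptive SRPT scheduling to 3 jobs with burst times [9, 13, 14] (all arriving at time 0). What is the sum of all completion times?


Since all jobs arrive at t=0, SRPT equals SPT ordering.
SPT order: [9, 13, 14]
Completion times:
  Job 1: p=9, C=9
  Job 2: p=13, C=22
  Job 3: p=14, C=36
Total completion time = 9 + 22 + 36 = 67

67


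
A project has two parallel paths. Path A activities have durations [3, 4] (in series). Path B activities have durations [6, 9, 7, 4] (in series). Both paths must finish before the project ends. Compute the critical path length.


Path A total = 3 + 4 = 7
Path B total = 6 + 9 + 7 + 4 = 26
Critical path = longest path = max(7, 26) = 26

26


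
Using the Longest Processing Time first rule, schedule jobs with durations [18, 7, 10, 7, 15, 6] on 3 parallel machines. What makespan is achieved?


Sort jobs in decreasing order (LPT): [18, 15, 10, 7, 7, 6]
Assign each job to the least loaded machine:
  Machine 1: jobs [18], load = 18
  Machine 2: jobs [15, 7], load = 22
  Machine 3: jobs [10, 7, 6], load = 23
Makespan = max load = 23

23


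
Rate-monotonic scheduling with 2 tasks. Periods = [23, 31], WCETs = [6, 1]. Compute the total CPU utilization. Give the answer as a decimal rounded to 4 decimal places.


Compute individual utilizations (exact fractions):
  Task 1: C/T = 6/23 (approx. 0.2609)
  Task 2: C/T = 1/31 (approx. 0.0323)
Total utilization U = 6/23 + 1/31 = 209/713
Rounded to 4 decimal places: U = 0.2931
RM (Liu & Layland) bound for 2 tasks = 0.828427; compare with U = 209/713 (approx. 0.293128)
U <= bound, so schedulable by RM sufficient condition.

0.2931


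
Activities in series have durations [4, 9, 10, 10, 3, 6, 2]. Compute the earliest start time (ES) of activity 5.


Activity 5 starts after activities 1 through 4 complete.
Predecessor durations: [4, 9, 10, 10]
ES = 4 + 9 + 10 + 10 = 33

33


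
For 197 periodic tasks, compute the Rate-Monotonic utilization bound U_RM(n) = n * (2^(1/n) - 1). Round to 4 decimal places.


Compute 2^(1/197) = 1.0035247108
Subtract 1: 1.0035247108 - 1 = 0.0035247108
Multiply by n: 197 * 0.0035247108 = 0.6943680276
Round to 4 dp: 0.6944

0.6944


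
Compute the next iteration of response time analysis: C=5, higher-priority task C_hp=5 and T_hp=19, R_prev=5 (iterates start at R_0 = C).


R_next = C + ceil(R_prev / T_hp) * C_hp
ceil(5 / 19) = ceil(0.2632) = 1
Interference = 1 * 5 = 5
R_next = 5 + 5 = 10

10


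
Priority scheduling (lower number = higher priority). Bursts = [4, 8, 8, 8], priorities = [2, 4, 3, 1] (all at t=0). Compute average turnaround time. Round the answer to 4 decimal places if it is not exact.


Sort by priority (ascending = highest first):
Order: [(1, 8), (2, 4), (3, 8), (4, 8)]
Completion times:
  Priority 1, burst=8, C=8
  Priority 2, burst=4, C=12
  Priority 3, burst=8, C=20
  Priority 4, burst=8, C=28
Average turnaround = 68/4 = 17.0

17.0


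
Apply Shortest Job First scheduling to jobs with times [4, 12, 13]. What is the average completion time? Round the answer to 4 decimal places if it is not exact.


SJF order (ascending): [4, 12, 13]
Completion times:
  Job 1: burst=4, C=4
  Job 2: burst=12, C=16
  Job 3: burst=13, C=29
Average completion = 49/3 = 16.3333

16.3333


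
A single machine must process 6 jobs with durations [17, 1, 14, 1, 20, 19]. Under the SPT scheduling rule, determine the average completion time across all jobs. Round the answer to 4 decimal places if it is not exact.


Sort jobs by processing time (SPT order): [1, 1, 14, 17, 19, 20]
Compute completion times sequentially:
  Job 1: processing = 1, completes at 1
  Job 2: processing = 1, completes at 2
  Job 3: processing = 14, completes at 16
  Job 4: processing = 17, completes at 33
  Job 5: processing = 19, completes at 52
  Job 6: processing = 20, completes at 72
Sum of completion times = 176
Average completion time = 176/6 = 29.3333

29.3333


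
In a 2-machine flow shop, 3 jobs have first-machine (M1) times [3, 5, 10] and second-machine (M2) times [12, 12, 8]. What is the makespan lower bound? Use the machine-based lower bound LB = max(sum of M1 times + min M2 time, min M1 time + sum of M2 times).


LB1 = sum(M1 times) + min(M2 times) = 18 + 8 = 26
LB2 = min(M1 times) + sum(M2 times) = 3 + 32 = 35
Lower bound = max(LB1, LB2) = max(26, 35) = 35

35


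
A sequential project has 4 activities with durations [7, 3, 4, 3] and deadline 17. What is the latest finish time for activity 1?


LF(activity 1) = deadline - sum of successor durations
Successors: activities 2 through 4 with durations [3, 4, 3]
Sum of successor durations = 10
LF = 17 - 10 = 7

7


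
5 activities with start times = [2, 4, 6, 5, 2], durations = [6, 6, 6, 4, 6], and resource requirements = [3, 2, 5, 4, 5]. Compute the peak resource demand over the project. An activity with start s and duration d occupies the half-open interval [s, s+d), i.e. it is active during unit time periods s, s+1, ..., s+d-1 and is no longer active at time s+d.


Each activity i is active on [start_i, start_i + duration_i).
Compute total resource usage per time slot:
  t=0: active resources = [], total = 0
  t=1: active resources = [], total = 0
  t=2: active resources = [3, 5], total = 8
  t=3: active resources = [3, 5], total = 8
  t=4: active resources = [3, 2, 5], total = 10
  t=5: active resources = [3, 2, 4, 5], total = 14
  t=6: active resources = [3, 2, 5, 4, 5], total = 19
  t=7: active resources = [3, 2, 5, 4, 5], total = 19
  t=8: active resources = [2, 5, 4], total = 11
  t=9: active resources = [2, 5], total = 7
  t=10: active resources = [5], total = 5
  t=11: active resources = [5], total = 5
Peak resource demand = 19

19


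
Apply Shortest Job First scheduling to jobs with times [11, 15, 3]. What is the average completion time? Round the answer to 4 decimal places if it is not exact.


SJF order (ascending): [3, 11, 15]
Completion times:
  Job 1: burst=3, C=3
  Job 2: burst=11, C=14
  Job 3: burst=15, C=29
Average completion = 46/3 = 15.3333

15.3333


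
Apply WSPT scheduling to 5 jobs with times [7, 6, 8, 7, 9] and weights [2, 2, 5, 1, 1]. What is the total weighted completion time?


Compute p/w ratios and sort ascending (WSPT): [(8, 5), (6, 2), (7, 2), (7, 1), (9, 1)]
Compute weighted completion times:
  Job (p=8,w=5): C=8, w*C=5*8=40
  Job (p=6,w=2): C=14, w*C=2*14=28
  Job (p=7,w=2): C=21, w*C=2*21=42
  Job (p=7,w=1): C=28, w*C=1*28=28
  Job (p=9,w=1): C=37, w*C=1*37=37
Total weighted completion time = 175

175


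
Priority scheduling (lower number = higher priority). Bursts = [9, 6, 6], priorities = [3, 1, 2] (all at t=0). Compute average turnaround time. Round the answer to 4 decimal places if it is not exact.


Sort by priority (ascending = highest first):
Order: [(1, 6), (2, 6), (3, 9)]
Completion times:
  Priority 1, burst=6, C=6
  Priority 2, burst=6, C=12
  Priority 3, burst=9, C=21
Average turnaround = 39/3 = 13.0

13.0


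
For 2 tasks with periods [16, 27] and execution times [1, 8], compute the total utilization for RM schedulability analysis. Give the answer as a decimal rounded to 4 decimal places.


Compute individual utilizations (exact fractions):
  Task 1: C/T = 1/16 (approx. 0.0625)
  Task 2: C/T = 8/27 (approx. 0.2963)
Total utilization U = 1/16 + 8/27 = 155/432
Rounded to 4 decimal places: U = 0.3588
RM (Liu & Layland) bound for 2 tasks = 0.828427; compare with U = 155/432 (approx. 0.358796)
U <= bound, so schedulable by RM sufficient condition.

0.3588


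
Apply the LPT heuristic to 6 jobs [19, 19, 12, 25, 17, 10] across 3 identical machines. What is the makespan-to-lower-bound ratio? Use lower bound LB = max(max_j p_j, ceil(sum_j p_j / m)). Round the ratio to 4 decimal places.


LPT order: [25, 19, 19, 17, 12, 10]
Machine loads after assignment: [35, 36, 31]
LPT makespan = 36
Lower bound = max(max_job, ceil(total/3)) = max(25, 34) = 34
Ratio = 36 / 34 = 1.0588

1.0588


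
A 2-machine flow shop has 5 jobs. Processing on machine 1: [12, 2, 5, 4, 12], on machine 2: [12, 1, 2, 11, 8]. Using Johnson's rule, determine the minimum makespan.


Apply Johnson's rule:
  Group 1 (a <= b): [(4, 4, 11), (1, 12, 12)]
  Group 2 (a > b): [(5, 12, 8), (3, 5, 2), (2, 2, 1)]
Optimal job order: [4, 1, 5, 3, 2]
Schedule:
  Job 4: M1 done at 4, M2 done at 15
  Job 1: M1 done at 16, M2 done at 28
  Job 5: M1 done at 28, M2 done at 36
  Job 3: M1 done at 33, M2 done at 38
  Job 2: M1 done at 35, M2 done at 39
Makespan = 39

39


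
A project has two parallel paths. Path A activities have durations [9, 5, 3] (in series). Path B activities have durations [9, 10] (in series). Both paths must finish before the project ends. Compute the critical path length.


Path A total = 9 + 5 + 3 = 17
Path B total = 9 + 10 = 19
Critical path = longest path = max(17, 19) = 19

19


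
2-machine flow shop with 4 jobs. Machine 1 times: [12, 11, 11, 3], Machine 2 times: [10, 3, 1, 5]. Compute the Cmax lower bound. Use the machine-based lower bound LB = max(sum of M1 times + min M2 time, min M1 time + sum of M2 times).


LB1 = sum(M1 times) + min(M2 times) = 37 + 1 = 38
LB2 = min(M1 times) + sum(M2 times) = 3 + 19 = 22
Lower bound = max(LB1, LB2) = max(38, 22) = 38

38


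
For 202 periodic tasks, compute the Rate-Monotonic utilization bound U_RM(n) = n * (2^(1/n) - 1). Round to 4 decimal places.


Compute 2^(1/202) = 1.0034373158
Subtract 1: 1.0034373158 - 1 = 0.0034373158
Multiply by n: 202 * 0.0034373158 = 0.6943377916
Round to 4 dp: 0.6943

0.6943


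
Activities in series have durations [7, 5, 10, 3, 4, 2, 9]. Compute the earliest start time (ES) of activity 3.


Activity 3 starts after activities 1 through 2 complete.
Predecessor durations: [7, 5]
ES = 7 + 5 = 12

12


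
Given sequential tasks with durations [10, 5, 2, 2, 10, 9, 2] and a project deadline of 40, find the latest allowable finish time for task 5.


LF(activity 5) = deadline - sum of successor durations
Successors: activities 6 through 7 with durations [9, 2]
Sum of successor durations = 11
LF = 40 - 11 = 29

29


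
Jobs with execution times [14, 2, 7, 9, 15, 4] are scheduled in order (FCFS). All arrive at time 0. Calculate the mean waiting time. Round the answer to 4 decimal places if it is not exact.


FCFS order (as given): [14, 2, 7, 9, 15, 4]
Waiting times:
  Job 1: wait = 0
  Job 2: wait = 14
  Job 3: wait = 16
  Job 4: wait = 23
  Job 5: wait = 32
  Job 6: wait = 47
Sum of waiting times = 132
Average waiting time = 132/6 = 22.0

22.0


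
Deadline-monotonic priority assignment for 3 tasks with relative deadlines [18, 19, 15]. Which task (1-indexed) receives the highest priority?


Sort tasks by relative deadline (ascending):
  Task 3: deadline = 15
  Task 1: deadline = 18
  Task 2: deadline = 19
Priority order (highest first): [3, 1, 2]
Highest priority task = 3

3


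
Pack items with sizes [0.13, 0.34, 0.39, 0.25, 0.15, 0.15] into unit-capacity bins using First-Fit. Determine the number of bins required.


Place items sequentially using First-Fit:
  Item 0.13 -> new Bin 1
  Item 0.34 -> Bin 1 (now 0.47)
  Item 0.39 -> Bin 1 (now 0.86)
  Item 0.25 -> new Bin 2
  Item 0.15 -> Bin 2 (now 0.4)
  Item 0.15 -> Bin 2 (now 0.55)
Total bins used = 2

2


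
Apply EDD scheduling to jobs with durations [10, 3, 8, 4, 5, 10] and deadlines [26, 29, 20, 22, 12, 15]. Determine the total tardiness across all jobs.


Sort by due date (EDD order): [(5, 12), (10, 15), (8, 20), (4, 22), (10, 26), (3, 29)]
Compute completion times and tardiness:
  Job 1: p=5, d=12, C=5, tardiness=max(0,5-12)=0
  Job 2: p=10, d=15, C=15, tardiness=max(0,15-15)=0
  Job 3: p=8, d=20, C=23, tardiness=max(0,23-20)=3
  Job 4: p=4, d=22, C=27, tardiness=max(0,27-22)=5
  Job 5: p=10, d=26, C=37, tardiness=max(0,37-26)=11
  Job 6: p=3, d=29, C=40, tardiness=max(0,40-29)=11
Total tardiness = 30

30


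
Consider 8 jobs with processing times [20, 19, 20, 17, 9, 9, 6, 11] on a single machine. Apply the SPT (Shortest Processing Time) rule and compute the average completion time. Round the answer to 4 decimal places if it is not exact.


Sort jobs by processing time (SPT order): [6, 9, 9, 11, 17, 19, 20, 20]
Compute completion times sequentially:
  Job 1: processing = 6, completes at 6
  Job 2: processing = 9, completes at 15
  Job 3: processing = 9, completes at 24
  Job 4: processing = 11, completes at 35
  Job 5: processing = 17, completes at 52
  Job 6: processing = 19, completes at 71
  Job 7: processing = 20, completes at 91
  Job 8: processing = 20, completes at 111
Sum of completion times = 405
Average completion time = 405/8 = 50.625

50.625


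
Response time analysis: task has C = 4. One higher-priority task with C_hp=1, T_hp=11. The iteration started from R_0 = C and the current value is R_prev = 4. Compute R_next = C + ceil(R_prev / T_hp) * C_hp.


R_next = C + ceil(R_prev / T_hp) * C_hp
ceil(4 / 11) = ceil(0.3636) = 1
Interference = 1 * 1 = 1
R_next = 4 + 1 = 5

5


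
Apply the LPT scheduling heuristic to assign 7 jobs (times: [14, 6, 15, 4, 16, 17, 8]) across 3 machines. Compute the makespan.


Sort jobs in decreasing order (LPT): [17, 16, 15, 14, 8, 6, 4]
Assign each job to the least loaded machine:
  Machine 1: jobs [17, 6, 4], load = 27
  Machine 2: jobs [16, 8], load = 24
  Machine 3: jobs [15, 14], load = 29
Makespan = max load = 29

29


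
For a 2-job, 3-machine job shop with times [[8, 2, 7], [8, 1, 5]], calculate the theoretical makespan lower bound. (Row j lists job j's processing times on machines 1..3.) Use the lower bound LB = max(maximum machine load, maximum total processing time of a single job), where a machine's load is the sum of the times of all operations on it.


Machine loads:
  Machine 1: 8 + 8 = 16
  Machine 2: 2 + 1 = 3
  Machine 3: 7 + 5 = 12
Max machine load = 16
Job totals:
  Job 1: 17
  Job 2: 14
Max job total = 17
Lower bound = max(16, 17) = 17

17


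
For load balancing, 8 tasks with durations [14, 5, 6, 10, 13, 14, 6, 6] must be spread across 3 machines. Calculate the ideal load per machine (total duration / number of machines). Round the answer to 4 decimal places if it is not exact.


Total processing time = 14 + 5 + 6 + 10 + 13 + 14 + 6 + 6 = 74
Number of machines = 3
Ideal balanced load = 74 / 3 = 24.6667

24.6667


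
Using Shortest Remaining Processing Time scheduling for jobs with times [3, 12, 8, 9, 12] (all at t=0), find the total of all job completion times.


Since all jobs arrive at t=0, SRPT equals SPT ordering.
SPT order: [3, 8, 9, 12, 12]
Completion times:
  Job 1: p=3, C=3
  Job 2: p=8, C=11
  Job 3: p=9, C=20
  Job 4: p=12, C=32
  Job 5: p=12, C=44
Total completion time = 3 + 11 + 20 + 32 + 44 = 110

110


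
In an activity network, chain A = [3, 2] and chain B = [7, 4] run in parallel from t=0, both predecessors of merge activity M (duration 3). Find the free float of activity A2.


ES(A2) = sum of predecessors on chain A = 3
EF(A2) = ES + duration = 3 + 2 = 5
Successor of A2 is M. ES(M) = max(sum(A), sum(B)) = max(5, 11) = 11
Free float = ES(successor) - EF(current) = 11 - 5 = 6

6


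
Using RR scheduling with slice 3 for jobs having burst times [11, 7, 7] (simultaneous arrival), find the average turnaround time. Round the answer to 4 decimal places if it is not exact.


Time quantum = 3
Execution trace:
  J1 runs 3 units, time = 3
  J2 runs 3 units, time = 6
  J3 runs 3 units, time = 9
  J1 runs 3 units, time = 12
  J2 runs 3 units, time = 15
  J3 runs 3 units, time = 18
  J1 runs 3 units, time = 21
  J2 runs 1 units, time = 22
  J3 runs 1 units, time = 23
  J1 runs 2 units, time = 25
Finish times: [25, 22, 23]
Average turnaround = 70/3 = 23.3333

23.3333


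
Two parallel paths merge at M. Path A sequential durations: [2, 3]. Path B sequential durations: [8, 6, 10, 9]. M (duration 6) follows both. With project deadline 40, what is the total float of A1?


Forward pass: ES(A1) = sum of predecessors on chain A = 0
EF = ES + duration = 0 + 2 = 2
Backward pass: LF(M) = deadline = 40; LS(M) = 40 - 6 = 34
LF(A1) = LS(M) - sum(successors on chain A) = 34 - 3 = 31
LS = LF - duration = 31 - 2 = 29
Total float = LS - ES = 29 - 0 = 29

29


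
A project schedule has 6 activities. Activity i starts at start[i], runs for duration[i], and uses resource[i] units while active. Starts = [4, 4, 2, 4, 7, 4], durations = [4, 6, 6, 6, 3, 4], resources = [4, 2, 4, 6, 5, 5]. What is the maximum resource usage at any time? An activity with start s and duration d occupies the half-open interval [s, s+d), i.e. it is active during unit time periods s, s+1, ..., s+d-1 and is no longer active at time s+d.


Each activity i is active on [start_i, start_i + duration_i).
Compute total resource usage per time slot:
  t=0: active resources = [], total = 0
  t=1: active resources = [], total = 0
  t=2: active resources = [4], total = 4
  t=3: active resources = [4], total = 4
  t=4: active resources = [4, 2, 4, 6, 5], total = 21
  t=5: active resources = [4, 2, 4, 6, 5], total = 21
  t=6: active resources = [4, 2, 4, 6, 5], total = 21
  t=7: active resources = [4, 2, 4, 6, 5, 5], total = 26
  t=8: active resources = [2, 6, 5], total = 13
  t=9: active resources = [2, 6, 5], total = 13
Peak resource demand = 26

26


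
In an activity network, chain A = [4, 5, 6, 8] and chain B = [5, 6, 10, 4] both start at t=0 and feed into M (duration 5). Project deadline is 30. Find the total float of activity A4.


Forward pass: ES(A4) = sum of predecessors on chain A = 15
EF = ES + duration = 15 + 8 = 23
Backward pass: LF(M) = deadline = 30; LS(M) = 30 - 5 = 25
LF(A4) = LS(M) - sum(successors on chain A) = 25 - 0 = 25
LS = LF - duration = 25 - 8 = 17
Total float = LS - ES = 17 - 15 = 2

2


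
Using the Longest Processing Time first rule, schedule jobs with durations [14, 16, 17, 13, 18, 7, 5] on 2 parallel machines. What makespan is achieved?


Sort jobs in decreasing order (LPT): [18, 17, 16, 14, 13, 7, 5]
Assign each job to the least loaded machine:
  Machine 1: jobs [18, 14, 13], load = 45
  Machine 2: jobs [17, 16, 7, 5], load = 45
Makespan = max load = 45

45


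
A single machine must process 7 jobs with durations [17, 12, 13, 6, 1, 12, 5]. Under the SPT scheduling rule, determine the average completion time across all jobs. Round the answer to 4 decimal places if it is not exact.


Sort jobs by processing time (SPT order): [1, 5, 6, 12, 12, 13, 17]
Compute completion times sequentially:
  Job 1: processing = 1, completes at 1
  Job 2: processing = 5, completes at 6
  Job 3: processing = 6, completes at 12
  Job 4: processing = 12, completes at 24
  Job 5: processing = 12, completes at 36
  Job 6: processing = 13, completes at 49
  Job 7: processing = 17, completes at 66
Sum of completion times = 194
Average completion time = 194/7 = 27.7143

27.7143


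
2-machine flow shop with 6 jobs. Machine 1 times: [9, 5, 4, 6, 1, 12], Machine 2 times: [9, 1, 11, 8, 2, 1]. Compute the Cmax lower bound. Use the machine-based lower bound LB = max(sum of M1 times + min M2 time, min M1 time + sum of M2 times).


LB1 = sum(M1 times) + min(M2 times) = 37 + 1 = 38
LB2 = min(M1 times) + sum(M2 times) = 1 + 32 = 33
Lower bound = max(LB1, LB2) = max(38, 33) = 38

38


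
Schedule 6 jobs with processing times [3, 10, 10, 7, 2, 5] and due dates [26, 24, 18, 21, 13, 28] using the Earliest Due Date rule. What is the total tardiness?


Sort by due date (EDD order): [(2, 13), (10, 18), (7, 21), (10, 24), (3, 26), (5, 28)]
Compute completion times and tardiness:
  Job 1: p=2, d=13, C=2, tardiness=max(0,2-13)=0
  Job 2: p=10, d=18, C=12, tardiness=max(0,12-18)=0
  Job 3: p=7, d=21, C=19, tardiness=max(0,19-21)=0
  Job 4: p=10, d=24, C=29, tardiness=max(0,29-24)=5
  Job 5: p=3, d=26, C=32, tardiness=max(0,32-26)=6
  Job 6: p=5, d=28, C=37, tardiness=max(0,37-28)=9
Total tardiness = 20

20


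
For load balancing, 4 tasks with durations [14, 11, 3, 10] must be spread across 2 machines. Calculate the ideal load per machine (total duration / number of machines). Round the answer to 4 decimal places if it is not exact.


Total processing time = 14 + 11 + 3 + 10 = 38
Number of machines = 2
Ideal balanced load = 38 / 2 = 19.0

19.0


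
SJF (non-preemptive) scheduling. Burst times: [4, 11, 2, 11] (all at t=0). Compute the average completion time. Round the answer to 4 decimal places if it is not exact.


SJF order (ascending): [2, 4, 11, 11]
Completion times:
  Job 1: burst=2, C=2
  Job 2: burst=4, C=6
  Job 3: burst=11, C=17
  Job 4: burst=11, C=28
Average completion = 53/4 = 13.25

13.25


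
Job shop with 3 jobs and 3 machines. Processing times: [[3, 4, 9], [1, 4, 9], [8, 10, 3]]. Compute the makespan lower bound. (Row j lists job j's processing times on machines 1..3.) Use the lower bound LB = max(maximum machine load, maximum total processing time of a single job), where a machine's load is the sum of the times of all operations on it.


Machine loads:
  Machine 1: 3 + 1 + 8 = 12
  Machine 2: 4 + 4 + 10 = 18
  Machine 3: 9 + 9 + 3 = 21
Max machine load = 21
Job totals:
  Job 1: 16
  Job 2: 14
  Job 3: 21
Max job total = 21
Lower bound = max(21, 21) = 21

21


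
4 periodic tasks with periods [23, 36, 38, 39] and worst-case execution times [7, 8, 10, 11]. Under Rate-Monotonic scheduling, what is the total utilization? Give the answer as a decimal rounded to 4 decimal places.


Compute individual utilizations (exact fractions):
  Task 1: C/T = 7/23 (approx. 0.3043)
  Task 2: C/T = 8/36 = 2/9 (approx. 0.2222)
  Task 3: C/T = 10/38 = 5/19 (approx. 0.2632)
  Task 4: C/T = 11/39 (approx. 0.2821)
Total utilization U = 7/23 + 2/9 + 5/19 + 11/39 = 54799/51129
Rounded to 4 decimal places: U = 1.0718
RM (Liu & Layland) bound for 4 tasks = 0.756828; compare with U = 54799/51129 (approx. 1.071779)
U > 1, so the task set is not schedulable (processor overloaded).

1.0718


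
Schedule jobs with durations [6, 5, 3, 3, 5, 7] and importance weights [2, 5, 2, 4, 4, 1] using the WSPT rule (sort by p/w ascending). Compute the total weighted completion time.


Compute p/w ratios and sort ascending (WSPT): [(3, 4), (5, 5), (5, 4), (3, 2), (6, 2), (7, 1)]
Compute weighted completion times:
  Job (p=3,w=4): C=3, w*C=4*3=12
  Job (p=5,w=5): C=8, w*C=5*8=40
  Job (p=5,w=4): C=13, w*C=4*13=52
  Job (p=3,w=2): C=16, w*C=2*16=32
  Job (p=6,w=2): C=22, w*C=2*22=44
  Job (p=7,w=1): C=29, w*C=1*29=29
Total weighted completion time = 209

209


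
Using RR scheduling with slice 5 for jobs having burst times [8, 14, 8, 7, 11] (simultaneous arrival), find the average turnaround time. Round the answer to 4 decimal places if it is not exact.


Time quantum = 5
Execution trace:
  J1 runs 5 units, time = 5
  J2 runs 5 units, time = 10
  J3 runs 5 units, time = 15
  J4 runs 5 units, time = 20
  J5 runs 5 units, time = 25
  J1 runs 3 units, time = 28
  J2 runs 5 units, time = 33
  J3 runs 3 units, time = 36
  J4 runs 2 units, time = 38
  J5 runs 5 units, time = 43
  J2 runs 4 units, time = 47
  J5 runs 1 units, time = 48
Finish times: [28, 47, 36, 38, 48]
Average turnaround = 197/5 = 39.4

39.4


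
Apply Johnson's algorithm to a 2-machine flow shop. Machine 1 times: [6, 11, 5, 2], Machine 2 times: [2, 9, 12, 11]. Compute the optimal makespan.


Apply Johnson's rule:
  Group 1 (a <= b): [(4, 2, 11), (3, 5, 12)]
  Group 2 (a > b): [(2, 11, 9), (1, 6, 2)]
Optimal job order: [4, 3, 2, 1]
Schedule:
  Job 4: M1 done at 2, M2 done at 13
  Job 3: M1 done at 7, M2 done at 25
  Job 2: M1 done at 18, M2 done at 34
  Job 1: M1 done at 24, M2 done at 36
Makespan = 36

36


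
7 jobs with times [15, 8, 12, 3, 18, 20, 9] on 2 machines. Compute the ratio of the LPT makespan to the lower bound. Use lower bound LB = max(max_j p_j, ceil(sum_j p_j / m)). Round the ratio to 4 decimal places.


LPT order: [20, 18, 15, 12, 9, 8, 3]
Machine loads after assignment: [44, 41]
LPT makespan = 44
Lower bound = max(max_job, ceil(total/2)) = max(20, 43) = 43
Ratio = 44 / 43 = 1.0233

1.0233


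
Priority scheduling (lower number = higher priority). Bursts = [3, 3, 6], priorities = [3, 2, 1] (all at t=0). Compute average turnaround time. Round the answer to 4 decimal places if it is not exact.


Sort by priority (ascending = highest first):
Order: [(1, 6), (2, 3), (3, 3)]
Completion times:
  Priority 1, burst=6, C=6
  Priority 2, burst=3, C=9
  Priority 3, burst=3, C=12
Average turnaround = 27/3 = 9.0

9.0


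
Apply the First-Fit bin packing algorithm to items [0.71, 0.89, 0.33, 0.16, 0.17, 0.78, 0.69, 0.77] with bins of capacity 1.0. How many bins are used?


Place items sequentially using First-Fit:
  Item 0.71 -> new Bin 1
  Item 0.89 -> new Bin 2
  Item 0.33 -> new Bin 3
  Item 0.16 -> Bin 1 (now 0.87)
  Item 0.17 -> Bin 3 (now 0.5)
  Item 0.78 -> new Bin 4
  Item 0.69 -> new Bin 5
  Item 0.77 -> new Bin 6
Total bins used = 6

6


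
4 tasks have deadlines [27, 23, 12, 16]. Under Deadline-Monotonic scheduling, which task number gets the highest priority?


Sort tasks by relative deadline (ascending):
  Task 3: deadline = 12
  Task 4: deadline = 16
  Task 2: deadline = 23
  Task 1: deadline = 27
Priority order (highest first): [3, 4, 2, 1]
Highest priority task = 3

3


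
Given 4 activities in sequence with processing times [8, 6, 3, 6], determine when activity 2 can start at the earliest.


Activity 2 starts after activities 1 through 1 complete.
Predecessor durations: [8]
ES = 8 = 8

8


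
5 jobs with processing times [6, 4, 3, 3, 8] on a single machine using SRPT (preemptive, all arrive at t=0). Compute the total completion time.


Since all jobs arrive at t=0, SRPT equals SPT ordering.
SPT order: [3, 3, 4, 6, 8]
Completion times:
  Job 1: p=3, C=3
  Job 2: p=3, C=6
  Job 3: p=4, C=10
  Job 4: p=6, C=16
  Job 5: p=8, C=24
Total completion time = 3 + 6 + 10 + 16 + 24 = 59

59


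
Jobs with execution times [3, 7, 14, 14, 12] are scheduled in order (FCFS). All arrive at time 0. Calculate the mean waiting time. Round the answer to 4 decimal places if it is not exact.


FCFS order (as given): [3, 7, 14, 14, 12]
Waiting times:
  Job 1: wait = 0
  Job 2: wait = 3
  Job 3: wait = 10
  Job 4: wait = 24
  Job 5: wait = 38
Sum of waiting times = 75
Average waiting time = 75/5 = 15.0

15.0


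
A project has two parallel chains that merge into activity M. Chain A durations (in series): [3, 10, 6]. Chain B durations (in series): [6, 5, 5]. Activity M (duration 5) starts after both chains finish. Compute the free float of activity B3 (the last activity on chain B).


ES(B3) = sum of predecessors on chain B = 11
EF(B3) = ES + duration = 11 + 5 = 16
Successor of B3 is M. ES(M) = max(sum(A), sum(B)) = max(19, 16) = 19
Free float = ES(successor) - EF(current) = 19 - 16 = 3

3


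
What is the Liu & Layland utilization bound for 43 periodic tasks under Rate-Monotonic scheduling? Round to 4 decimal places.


Compute 2^(1/43) = 1.0162503252
Subtract 1: 1.0162503252 - 1 = 0.0162503252
Multiply by n: 43 * 0.0162503252 = 0.6987639836
Round to 4 dp: 0.6988

0.6988


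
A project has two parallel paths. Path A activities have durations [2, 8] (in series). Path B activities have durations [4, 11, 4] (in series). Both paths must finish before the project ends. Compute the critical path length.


Path A total = 2 + 8 = 10
Path B total = 4 + 11 + 4 = 19
Critical path = longest path = max(10, 19) = 19

19


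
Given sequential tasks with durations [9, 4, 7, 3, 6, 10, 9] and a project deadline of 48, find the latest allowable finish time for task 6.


LF(activity 6) = deadline - sum of successor durations
Successors: activities 7 through 7 with durations [9]
Sum of successor durations = 9
LF = 48 - 9 = 39

39


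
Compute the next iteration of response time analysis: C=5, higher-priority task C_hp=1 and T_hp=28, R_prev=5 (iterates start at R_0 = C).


R_next = C + ceil(R_prev / T_hp) * C_hp
ceil(5 / 28) = ceil(0.1786) = 1
Interference = 1 * 1 = 1
R_next = 5 + 1 = 6

6


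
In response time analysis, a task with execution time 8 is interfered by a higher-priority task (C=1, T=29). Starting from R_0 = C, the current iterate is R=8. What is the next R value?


R_next = C + ceil(R_prev / T_hp) * C_hp
ceil(8 / 29) = ceil(0.2759) = 1
Interference = 1 * 1 = 1
R_next = 8 + 1 = 9

9


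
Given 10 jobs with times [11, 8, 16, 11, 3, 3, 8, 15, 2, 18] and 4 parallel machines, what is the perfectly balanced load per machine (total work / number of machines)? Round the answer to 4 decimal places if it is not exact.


Total processing time = 11 + 8 + 16 + 11 + 3 + 3 + 8 + 15 + 2 + 18 = 95
Number of machines = 4
Ideal balanced load = 95 / 4 = 23.75

23.75


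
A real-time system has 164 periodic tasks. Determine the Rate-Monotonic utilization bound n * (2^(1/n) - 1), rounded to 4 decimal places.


Compute 2^(1/164) = 1.0042354515
Subtract 1: 1.0042354515 - 1 = 0.0042354515
Multiply by n: 164 * 0.0042354515 = 0.6946140460
Round to 4 dp: 0.6946

0.6946


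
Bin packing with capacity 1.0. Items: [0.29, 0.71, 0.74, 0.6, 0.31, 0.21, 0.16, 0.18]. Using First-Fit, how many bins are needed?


Place items sequentially using First-Fit:
  Item 0.29 -> new Bin 1
  Item 0.71 -> Bin 1 (now 1.0)
  Item 0.74 -> new Bin 2
  Item 0.6 -> new Bin 3
  Item 0.31 -> Bin 3 (now 0.91)
  Item 0.21 -> Bin 2 (now 0.95)
  Item 0.16 -> new Bin 4
  Item 0.18 -> Bin 4 (now 0.34)
Total bins used = 4

4


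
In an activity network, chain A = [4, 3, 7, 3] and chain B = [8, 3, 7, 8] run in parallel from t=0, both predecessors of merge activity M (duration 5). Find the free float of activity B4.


ES(B4) = sum of predecessors on chain B = 18
EF(B4) = ES + duration = 18 + 8 = 26
Successor of B4 is M. ES(M) = max(sum(A), sum(B)) = max(17, 26) = 26
Free float = ES(successor) - EF(current) = 26 - 26 = 0

0


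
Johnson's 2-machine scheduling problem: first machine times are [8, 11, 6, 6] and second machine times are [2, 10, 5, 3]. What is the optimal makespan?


Apply Johnson's rule:
  Group 1 (a <= b): []
  Group 2 (a > b): [(2, 11, 10), (3, 6, 5), (4, 6, 3), (1, 8, 2)]
Optimal job order: [2, 3, 4, 1]
Schedule:
  Job 2: M1 done at 11, M2 done at 21
  Job 3: M1 done at 17, M2 done at 26
  Job 4: M1 done at 23, M2 done at 29
  Job 1: M1 done at 31, M2 done at 33
Makespan = 33

33


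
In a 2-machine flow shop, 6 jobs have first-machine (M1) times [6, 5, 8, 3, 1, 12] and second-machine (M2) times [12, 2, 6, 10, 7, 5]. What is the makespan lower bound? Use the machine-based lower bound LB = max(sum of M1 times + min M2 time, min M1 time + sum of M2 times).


LB1 = sum(M1 times) + min(M2 times) = 35 + 2 = 37
LB2 = min(M1 times) + sum(M2 times) = 1 + 42 = 43
Lower bound = max(LB1, LB2) = max(37, 43) = 43

43


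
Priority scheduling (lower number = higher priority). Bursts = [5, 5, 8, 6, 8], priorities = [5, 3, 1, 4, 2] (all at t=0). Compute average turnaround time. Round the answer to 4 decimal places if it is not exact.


Sort by priority (ascending = highest first):
Order: [(1, 8), (2, 8), (3, 5), (4, 6), (5, 5)]
Completion times:
  Priority 1, burst=8, C=8
  Priority 2, burst=8, C=16
  Priority 3, burst=5, C=21
  Priority 4, burst=6, C=27
  Priority 5, burst=5, C=32
Average turnaround = 104/5 = 20.8

20.8


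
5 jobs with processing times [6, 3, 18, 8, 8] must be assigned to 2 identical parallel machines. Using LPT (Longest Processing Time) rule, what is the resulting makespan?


Sort jobs in decreasing order (LPT): [18, 8, 8, 6, 3]
Assign each job to the least loaded machine:
  Machine 1: jobs [18, 3], load = 21
  Machine 2: jobs [8, 8, 6], load = 22
Makespan = max load = 22

22


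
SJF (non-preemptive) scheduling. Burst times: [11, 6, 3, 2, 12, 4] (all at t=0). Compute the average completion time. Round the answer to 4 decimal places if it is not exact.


SJF order (ascending): [2, 3, 4, 6, 11, 12]
Completion times:
  Job 1: burst=2, C=2
  Job 2: burst=3, C=5
  Job 3: burst=4, C=9
  Job 4: burst=6, C=15
  Job 5: burst=11, C=26
  Job 6: burst=12, C=38
Average completion = 95/6 = 15.8333

15.8333


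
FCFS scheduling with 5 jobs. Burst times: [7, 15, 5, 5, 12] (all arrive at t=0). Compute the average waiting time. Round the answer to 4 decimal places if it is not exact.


FCFS order (as given): [7, 15, 5, 5, 12]
Waiting times:
  Job 1: wait = 0
  Job 2: wait = 7
  Job 3: wait = 22
  Job 4: wait = 27
  Job 5: wait = 32
Sum of waiting times = 88
Average waiting time = 88/5 = 17.6

17.6


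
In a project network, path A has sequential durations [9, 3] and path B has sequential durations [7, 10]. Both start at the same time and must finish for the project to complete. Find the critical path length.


Path A total = 9 + 3 = 12
Path B total = 7 + 10 = 17
Critical path = longest path = max(12, 17) = 17

17


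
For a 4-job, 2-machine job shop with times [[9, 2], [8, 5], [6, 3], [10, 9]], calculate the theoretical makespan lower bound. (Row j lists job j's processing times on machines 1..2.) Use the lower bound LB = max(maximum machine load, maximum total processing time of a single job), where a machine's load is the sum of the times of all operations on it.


Machine loads:
  Machine 1: 9 + 8 + 6 + 10 = 33
  Machine 2: 2 + 5 + 3 + 9 = 19
Max machine load = 33
Job totals:
  Job 1: 11
  Job 2: 13
  Job 3: 9
  Job 4: 19
Max job total = 19
Lower bound = max(33, 19) = 33

33


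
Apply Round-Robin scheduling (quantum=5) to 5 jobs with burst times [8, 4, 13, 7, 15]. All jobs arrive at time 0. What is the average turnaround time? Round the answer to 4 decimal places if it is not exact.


Time quantum = 5
Execution trace:
  J1 runs 5 units, time = 5
  J2 runs 4 units, time = 9
  J3 runs 5 units, time = 14
  J4 runs 5 units, time = 19
  J5 runs 5 units, time = 24
  J1 runs 3 units, time = 27
  J3 runs 5 units, time = 32
  J4 runs 2 units, time = 34
  J5 runs 5 units, time = 39
  J3 runs 3 units, time = 42
  J5 runs 5 units, time = 47
Finish times: [27, 9, 42, 34, 47]
Average turnaround = 159/5 = 31.8

31.8


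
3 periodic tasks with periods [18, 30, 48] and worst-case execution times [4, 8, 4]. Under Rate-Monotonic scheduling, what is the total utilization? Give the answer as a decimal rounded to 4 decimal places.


Compute individual utilizations (exact fractions):
  Task 1: C/T = 4/18 = 2/9 (approx. 0.2222)
  Task 2: C/T = 8/30 = 4/15 (approx. 0.2667)
  Task 3: C/T = 4/48 = 1/12 (approx. 0.0833)
Total utilization U = 2/9 + 4/15 + 1/12 = 103/180
Rounded to 4 decimal places: U = 0.5722
RM (Liu & Layland) bound for 3 tasks = 0.779763; compare with U = 103/180 (approx. 0.572222)
U <= bound, so schedulable by RM sufficient condition.

0.5722


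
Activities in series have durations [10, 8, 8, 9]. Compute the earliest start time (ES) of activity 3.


Activity 3 starts after activities 1 through 2 complete.
Predecessor durations: [10, 8]
ES = 10 + 8 = 18

18


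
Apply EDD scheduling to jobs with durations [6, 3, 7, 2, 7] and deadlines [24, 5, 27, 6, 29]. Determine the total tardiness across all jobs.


Sort by due date (EDD order): [(3, 5), (2, 6), (6, 24), (7, 27), (7, 29)]
Compute completion times and tardiness:
  Job 1: p=3, d=5, C=3, tardiness=max(0,3-5)=0
  Job 2: p=2, d=6, C=5, tardiness=max(0,5-6)=0
  Job 3: p=6, d=24, C=11, tardiness=max(0,11-24)=0
  Job 4: p=7, d=27, C=18, tardiness=max(0,18-27)=0
  Job 5: p=7, d=29, C=25, tardiness=max(0,25-29)=0
Total tardiness = 0

0


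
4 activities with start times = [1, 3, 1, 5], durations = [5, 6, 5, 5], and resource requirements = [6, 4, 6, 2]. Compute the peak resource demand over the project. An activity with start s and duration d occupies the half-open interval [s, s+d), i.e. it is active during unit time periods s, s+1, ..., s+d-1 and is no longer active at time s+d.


Each activity i is active on [start_i, start_i + duration_i).
Compute total resource usage per time slot:
  t=0: active resources = [], total = 0
  t=1: active resources = [6, 6], total = 12
  t=2: active resources = [6, 6], total = 12
  t=3: active resources = [6, 4, 6], total = 16
  t=4: active resources = [6, 4, 6], total = 16
  t=5: active resources = [6, 4, 6, 2], total = 18
  t=6: active resources = [4, 2], total = 6
  t=7: active resources = [4, 2], total = 6
  t=8: active resources = [4, 2], total = 6
  t=9: active resources = [2], total = 2
Peak resource demand = 18

18
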